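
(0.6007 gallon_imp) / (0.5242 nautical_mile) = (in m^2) 1 gallon_imp = 0.00454609 m^3, so 0.6007 gallon_imp = 0.6007 * 0.00454609 = 0.0027308363 m^3. 1 nautical_mile = 1852 m, so 0.5242 nautical_mile = 0.5242 * 1852 = 970.8184 m. Combine: 0.0027308363 m^3 / 970.8184 m = 2.8129218e-06 m^2. Result: 2.8129218e-06 m^2 ≈ 2.813e-06 m^2 (4 s.f.). Final answer: 2.813e-06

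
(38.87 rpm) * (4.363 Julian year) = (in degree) 1 rpm = 0.10471976 rad/s, so 38.87 rpm = 38.87 * 0.10471976 = 4.0704569 rad/s. 1 Julian year = 31557600 s, so 4.363 Julian year = 4.363 * 31557600 = 1.3768581e+08 s. Combine: 4.0704569 rad/s * 1.3768581e+08 s = 5.6044415e+08 rad. 1 degree = 0.017453293 rad, so 5.6044415e+08 rad = 5.6044415e+08 / 0.017453293 = 3.2111084e+10 degree ≈ 3.211e+10 degree (4 s.f.). Final answer: 3.211e+10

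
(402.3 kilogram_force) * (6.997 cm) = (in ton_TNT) 6.598e-08. Check: 1 kilogram_force = 9.80665 N, so 402.3 kilogram_force = 402.3 * 9.80665 = 3945.2153 N. 1 cm = 0.01 m, so 6.997 cm = 6.997 * 0.01 = 0.06997 m. Combine: 3945.2153 N * 0.06997 m = 276.04671 J. 1 ton_TNT = 4.184e+09 J, so 276.04671 J = 276.04671 / 4.184e+09 = 6.5976748e-08 ton_TNT ≈ 6.598e-08 ton_TNT (4 s.f.).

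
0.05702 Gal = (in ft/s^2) 1 Gal = 0.01 m/s^2, so 0.05702 Gal = 0.05702 * 0.01 = 0.0005702 m/s^2. 1 ft/s^2 = 0.3048 m/s^2, so 0.0005702 m/s^2 = 0.0005702 / 0.3048 = 0.0018707349 ft/s^2 ≈ 0.001871 ft/s^2 (4 s.f.). Final answer: 0.001871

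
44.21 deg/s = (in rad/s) 0.7716. Check: 1 deg/s = 0.017453293 rad/s, so 44.21 deg/s = 44.21 * 0.017453293 = 0.77161006 rad/s. Result: 0.77161006 rad/s ≈ 0.7716 rad/s (4 s.f.).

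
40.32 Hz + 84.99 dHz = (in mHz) 4.882e+04. Check: 40.32 Hz is already in Hz. 1 dHz = 0.1 Hz, so 84.99 dHz = 84.99 * 0.1 = 8.499 Hz. Sum: 40.32 + 8.499 = 48.819 Hz. 1 mHz = 0.001 Hz, so 48.819 Hz = 48.819 / 0.001 = 48819 mHz ≈ 4.882e+04 mHz (4 s.f.).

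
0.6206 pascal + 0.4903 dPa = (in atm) 0.6206 pascal = 0.6206 Pa. 1 dPa = 0.1 Pa, so 0.4903 dPa = 0.4903 * 0.1 = 0.04903 Pa. Sum: 0.6206 + 0.04903 = 0.66963 Pa. 1 atm = 101325 Pa, so 0.66963 Pa = 0.66963 / 101325 = 6.6087343e-06 atm ≈ 6.609e-06 atm (4 s.f.). Final answer: 6.609e-06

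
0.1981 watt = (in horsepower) 0.1981 watt = 0.1981 W. 1 horsepower = 745.69987 W, so 0.1981 W = 0.1981 / 745.69987 = 0.00026565648 horsepower ≈ 0.0002657 horsepower (4 s.f.). Final answer: 0.0002657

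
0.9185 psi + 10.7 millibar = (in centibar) 1 psi = 6894.7573 Pa, so 0.9185 psi = 0.9185 * 6894.7573 = 6332.8346 Pa. 1 millibar = 100 Pa, so 10.7 millibar = 10.7 * 100 = 1070 Pa. Sum: 6332.8346 + 1070 = 7402.8346 Pa. 1 centibar = 1000 Pa, so 7402.8346 Pa = 7402.8346 / 1000 = 7.4028346 centibar ≈ 7.403 centibar (4 s.f.). Final answer: 7.403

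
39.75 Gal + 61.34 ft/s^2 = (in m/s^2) 19.09. Check: 1 Gal = 0.01 m/s^2, so 39.75 Gal = 39.75 * 0.01 = 0.3975 m/s^2. 1 ft/s^2 = 0.3048 m/s^2, so 61.34 ft/s^2 = 61.34 * 0.3048 = 18.696432 m/s^2. Sum: 0.3975 + 18.696432 = 19.093932 m/s^2. Result: 19.093932 m/s^2 ≈ 19.09 m/s^2 (4 s.f.).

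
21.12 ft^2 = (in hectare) 1 ft^2 = 0.09290304 m^2, so 21.12 ft^2 = 21.12 * 0.09290304 = 1.9621122 m^2. 1 hectare = 10000 m^2, so 1.9621122 m^2 = 1.9621122 / 10000 = 0.00019621122 hectare ≈ 0.0001962 hectare (4 s.f.). Final answer: 0.0001962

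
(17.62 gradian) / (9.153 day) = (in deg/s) 2.005e-05. Check: 1 gradian = 0.015707963 rad, so 17.62 gradian = 17.62 * 0.015707963 = 0.27677431 rad. 1 day = 86400 s, so 9.153 day = 9.153 * 86400 = 790819.2 s. Combine: 0.27677431 rad / 790819.2 s = 3.4998431e-07 rad/s. 1 deg/s = 0.017453293 rad/s, so 3.4998431e-07 rad/s = 3.4998431e-07 / 0.017453293 = 2.0052624e-05 deg/s ≈ 2.005e-05 deg/s (4 s.f.).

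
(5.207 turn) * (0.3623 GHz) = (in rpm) 1.132e+11. Check: 1 turn = 6.2831853 rad, so 5.207 turn = 5.207 * 6.2831853 = 32.716546 rad. 1 GHz = 1e+09 Hz, so 0.3623 GHz = 0.3623 * 1e+09 = 3.623e+08 Hz. Combine: 32.716546 rad * 3.623e+08 Hz = 1.1853205e+10 rad/s. 1 rpm = 0.10471976 rad/s, so 1.1853205e+10 rad/s = 1.1853205e+10 / 0.10471976 = 1.1318977e+11 rpm ≈ 1.132e+11 rpm (4 s.f.).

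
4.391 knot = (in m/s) 1 knot = 0.51444444 m/s, so 4.391 knot = 4.391 * 0.51444444 = 2.2589256 m/s. Result: 2.2589256 m/s ≈ 2.259 m/s (4 s.f.). Final answer: 2.259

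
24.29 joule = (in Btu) 0.02302. Check: 24.29 joule = 24.29 J. 1 Btu = 1055.0559 J, so 24.29 J = 24.29 / 1055.0559 = 0.023022478 Btu ≈ 0.02302 Btu (4 s.f.).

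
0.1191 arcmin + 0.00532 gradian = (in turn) 1.881e-05. Check: 1 arcmin = 0.00029088821 rad, so 0.1191 arcmin = 0.1191 * 0.00029088821 = 3.4644786e-05 rad. 1 gradian = 0.015707963 rad, so 0.00532 gradian = 0.00532 * 0.015707963 = 8.3566365e-05 rad. Sum: 3.4644786e-05 + 8.3566365e-05 = 0.00011821115 rad. 1 turn = 6.2831853 rad, so 0.00011821115 rad = 0.00011821115 / 6.2831853 = 1.8813889e-05 turn ≈ 1.881e-05 turn (4 s.f.).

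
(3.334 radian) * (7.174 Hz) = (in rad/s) 23.92. Check: 3.334 radian = 3.334 rad. 7.174 Hz is already in Hz. Combine: 3.334 rad * 7.174 Hz = 23.918116 rad/s. Result: 23.918116 rad/s ≈ 23.92 rad/s (4 s.f.).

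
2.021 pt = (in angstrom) 1 pt = 0.00035277778 m, so 2.021 pt = 2.021 * 0.00035277778 = 0.00071296389 m. 1 angstrom = 1e-10 m, so 0.00071296389 m = 0.00071296389 / 1e-10 = 7129638.9 angstrom ≈ 7.13e+06 angstrom (4 s.f.). Final answer: 7.13e+06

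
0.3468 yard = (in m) 1 yard = 0.9144 m, so 0.3468 yard = 0.3468 * 0.9144 = 0.31711392 m. Result: 0.31711392 m ≈ 0.3171 m (4 s.f.). Final answer: 0.3171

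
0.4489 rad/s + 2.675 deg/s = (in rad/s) 0.4956. Check: 0.4489 rad/s is already in rad/s. 1 deg/s = 0.017453293 rad/s, so 2.675 deg/s = 2.675 * 0.017453293 = 0.046687557 rad/s. Sum: 0.4489 + 0.046687557 = 0.49558756 rad/s. Result: 0.49558756 rad/s ≈ 0.4956 rad/s (4 s.f.).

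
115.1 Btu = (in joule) 1 Btu = 1055.0559 J, so 115.1 Btu = 115.1 * 1055.0559 = 121436.93 J. 121436.93 J = 121436.93 joule ≈ 1.214e+05 joule (4 s.f.). Final answer: 1.214e+05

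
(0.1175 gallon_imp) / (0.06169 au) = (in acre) 1 gallon_imp = 0.00454609 m^3, so 0.1175 gallon_imp = 0.1175 * 0.00454609 = 0.00053416557 m^3. 1 au = 1.4959787e+11 m, so 0.06169 au = 0.06169 * 1.4959787e+11 = 9.2286926e+09 m. Combine: 0.00053416557 m^3 / 9.2286926e+09 m = 5.7880958e-14 m^2. 1 acre = 4046.8564 m^2, so 5.7880958e-14 m^2 = 5.7880958e-14 / 4046.8564 = 1.4302696e-17 acre ≈ 1.43e-17 acre (4 s.f.). Final answer: 1.43e-17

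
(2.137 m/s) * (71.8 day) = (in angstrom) 1.326e+17. Check: 2.137 m/s is already in m/s. 1 day = 86400 s, so 71.8 day = 71.8 * 86400 = 6203520 s. Combine: 2.137 m/s * 6203520 s = 13256922 m. 1 angstrom = 1e-10 m, so 13256922 m = 13256922 / 1e-10 = 1.3256922e+17 angstrom ≈ 1.326e+17 angstrom (4 s.f.).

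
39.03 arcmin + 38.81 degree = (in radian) 1 arcmin = 0.00029088821 rad, so 39.03 arcmin = 39.03 * 0.00029088821 = 0.011353367 rad. 1 degree = 0.017453293 rad, so 38.81 degree = 38.81 * 0.017453293 = 0.67736228 rad. Sum: 0.011353367 + 0.67736228 = 0.68871565 rad. 0.68871565 rad = 0.68871565 radian ≈ 0.6887 radian (4 s.f.). Final answer: 0.6887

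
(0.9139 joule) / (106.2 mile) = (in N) 5.347e-06. Check: 0.9139 joule = 0.9139 J. 1 mile = 1609.344 m, so 106.2 mile = 106.2 * 1609.344 = 170912.33 m. Combine: 0.9139 J / 170912.33 m = 5.3471858e-06 N. Result: 5.3471858e-06 N ≈ 5.347e-06 N (4 s.f.).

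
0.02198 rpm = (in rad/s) 1 rpm = 0.10471976 rad/s, so 0.02198 rpm = 0.02198 * 0.10471976 = 0.0023017402 rad/s. Result: 0.0023017402 rad/s ≈ 0.002302 rad/s (4 s.f.). Final answer: 0.002302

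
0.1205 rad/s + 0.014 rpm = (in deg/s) 6.988. Check: 0.1205 rad/s is already in rad/s. 1 rpm = 0.10471976 rad/s, so 0.014 rpm = 0.014 * 0.10471976 = 0.0014660766 rad/s. Sum: 0.1205 + 0.0014660766 = 0.12196608 rad/s. 1 deg/s = 0.017453293 rad/s, so 0.12196608 rad/s = 0.12196608 / 0.017453293 = 6.9881414 deg/s ≈ 6.988 deg/s (4 s.f.).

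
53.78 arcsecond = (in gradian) 1 arcsecond = 4.8481368e-06 rad, so 53.78 arcsecond = 53.78 * 4.8481368e-06 = 0.0002607328 rad. 1 gradian = 0.015707963 rad, so 0.0002607328 rad = 0.0002607328 / 0.015707963 = 0.016598765 gradian ≈ 0.0166 gradian (4 s.f.). Final answer: 0.0166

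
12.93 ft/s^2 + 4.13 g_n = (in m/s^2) 44.44. Check: 1 ft/s^2 = 0.3048 m/s^2, so 12.93 ft/s^2 = 12.93 * 0.3048 = 3.941064 m/s^2. 1 g_n = 9.80665 m/s^2, so 4.13 g_n = 4.13 * 9.80665 = 40.501464 m/s^2. Sum: 3.941064 + 40.501464 = 44.442528 m/s^2. Result: 44.442528 m/s^2 ≈ 44.44 m/s^2 (4 s.f.).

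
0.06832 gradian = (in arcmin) 3.689. Check: 1 gradian = 0.015707963 rad, so 0.06832 gradian = 0.06832 * 0.015707963 = 0.0010731681 rad. 1 arcmin = 0.00029088821 rad, so 0.0010731681 rad = 0.0010731681 / 0.00029088821 = 3.68928 arcmin ≈ 3.689 arcmin (4 s.f.).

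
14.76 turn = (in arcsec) 1 turn = 6.2831853 rad, so 14.76 turn = 14.76 * 6.2831853 = 92.739815 rad. 1 arcsec = 4.8481368e-06 rad, so 92.739815 rad = 92.739815 / 4.8481368e-06 = 19128960 arcsec ≈ 1.913e+07 arcsec (4 s.f.). Final answer: 1.913e+07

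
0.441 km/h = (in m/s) 1 km/h = 0.27777778 m/s, so 0.441 km/h = 0.441 * 0.27777778 = 0.1225 m/s. Result: 0.1225 m/s. Final answer: 0.1225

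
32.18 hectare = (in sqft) 3.464e+06. Check: 1 hectare = 10000 m^2, so 32.18 hectare = 32.18 * 10000 = 321800 m^2. 1 sqft = 0.09290304 m^2, so 321800 m^2 = 321800 / 0.09290304 = 3463826.4 sqft ≈ 3.464e+06 sqft (4 s.f.).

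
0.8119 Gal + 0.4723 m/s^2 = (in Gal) 1 Gal = 0.01 m/s^2, so 0.8119 Gal = 0.8119 * 0.01 = 0.008119 m/s^2. 0.4723 m/s^2 is already in m/s^2. Sum: 0.008119 + 0.4723 = 0.480419 m/s^2. 1 Gal = 0.01 m/s^2, so 0.480419 m/s^2 = 0.480419 / 0.01 = 48.0419 Gal ≈ 48.04 Gal (4 s.f.). Final answer: 48.04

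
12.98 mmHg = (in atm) 0.01708. Check: 1 mmHg = 133.32237 Pa, so 12.98 mmHg = 12.98 * 133.32237 = 1730.5243 Pa. 1 atm = 101325 Pa, so 1730.5243 Pa = 1730.5243 / 101325 = 0.017078947 atm ≈ 0.01708 atm (4 s.f.).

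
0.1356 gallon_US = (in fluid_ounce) 17.36. Check: 1 gallon_US = 0.0037854118 m^3, so 0.1356 gallon_US = 0.1356 * 0.0037854118 = 0.00051330184 m^3. 1 fluid_ounce = 2.957353e-05 m^3, so 0.00051330184 m^3 = 0.00051330184 / 2.957353e-05 = 17.3568 fluid_ounce ≈ 17.36 fluid_ounce (4 s.f.).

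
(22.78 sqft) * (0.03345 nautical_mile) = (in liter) 1.311e+05. Check: 1 sqft = 0.09290304 m^2, so 22.78 sqft = 22.78 * 0.09290304 = 2.1163313 m^2. 1 nautical_mile = 1852 m, so 0.03345 nautical_mile = 0.03345 * 1852 = 61.9494 m. Combine: 2.1163313 m^2 * 61.9494 m = 131.10545 m^3. 1 liter = 0.001 m^3, so 131.10545 m^3 = 131.10545 / 0.001 = 131105.45 liter ≈ 1.311e+05 liter (4 s.f.).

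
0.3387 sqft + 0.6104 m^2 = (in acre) 1 sqft = 0.09290304 m^2, so 0.3387 sqft = 0.3387 * 0.09290304 = 0.03146626 m^2. 0.6104 m^2 is already in m^2. Sum: 0.03146626 + 0.6104 = 0.64186626 m^2. 1 acre = 4046.8564 m^2, so 0.64186626 m^2 = 0.64186626 / 4046.8564 = 0.00015860861 acre ≈ 0.0001586 acre (4 s.f.). Final answer: 0.0001586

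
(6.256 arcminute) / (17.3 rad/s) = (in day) 1.217e-09. Check: 1 arcminute = 0.00029088821 rad, so 6.256 arcminute = 6.256 * 0.00029088821 = 0.0018197966 rad. 17.3 rad/s is already in rad/s. Combine: 0.0018197966 rad / 17.3 rad/s = 0.00010519056 s. 1 day = 86400 s, so 0.00010519056 s = 0.00010519056 / 86400 = 1.2174833e-09 day ≈ 1.217e-09 day (4 s.f.).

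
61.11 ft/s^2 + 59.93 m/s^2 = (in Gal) 7856. Check: 1 ft/s^2 = 0.3048 m/s^2, so 61.11 ft/s^2 = 61.11 * 0.3048 = 18.626328 m/s^2. 59.93 m/s^2 is already in m/s^2. Sum: 18.626328 + 59.93 = 78.556328 m/s^2. 1 Gal = 0.01 m/s^2, so 78.556328 m/s^2 = 78.556328 / 0.01 = 7855.6328 Gal ≈ 7856 Gal (4 s.f.).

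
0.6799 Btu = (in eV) 4.477e+21. Check: 1 Btu = 1055.0559 J, so 0.6799 Btu = 0.6799 * 1055.0559 = 717.33247 J. 1 eV = 1.6021766e-19 J, so 717.33247 J = 717.33247 / 1.6021766e-19 = 4.4772371e+21 eV ≈ 4.477e+21 eV (4 s.f.).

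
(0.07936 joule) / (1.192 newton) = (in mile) 4.137e-05. Check: 0.07936 joule = 0.07936 J. 1.192 newton = 1.192 N. Combine: 0.07936 J / 1.192 N = 0.066577181 m. 1 mile = 1609.344 m, so 0.066577181 m = 0.066577181 / 1609.344 = 4.1369142e-05 mile ≈ 4.137e-05 mile (4 s.f.).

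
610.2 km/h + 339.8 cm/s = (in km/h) 622.4. Check: 1 km/h = 0.27777778 m/s, so 610.2 km/h = 610.2 * 0.27777778 = 169.5 m/s. 1 cm/s = 0.01 m/s, so 339.8 cm/s = 339.8 * 0.01 = 3.398 m/s. Sum: 169.5 + 3.398 = 172.898 m/s. 1 km/h = 0.27777778 m/s, so 172.898 m/s = 172.898 / 0.27777778 = 622.4328 km/h ≈ 622.4 km/h (4 s.f.).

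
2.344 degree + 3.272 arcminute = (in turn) 0.006663. Check: 1 degree = 0.017453293 rad, so 2.344 degree = 2.344 * 0.017453293 = 0.040910518 rad. 1 arcminute = 0.00029088821 rad, so 3.272 arcminute = 3.272 * 0.00029088821 = 0.00095178622 rad. Sum: 0.040910518 + 0.00095178622 = 0.041862304 rad. 1 turn = 6.2831853 rad, so 0.041862304 rad = 0.041862304 / 6.2831853 = 0.0066625926 turn ≈ 0.006663 turn (4 s.f.).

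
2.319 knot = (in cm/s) 119.3. Check: 1 knot = 0.51444444 m/s, so 2.319 knot = 2.319 * 0.51444444 = 1.1929967 m/s. 1 cm/s = 0.01 m/s, so 1.1929967 m/s = 1.1929967 / 0.01 = 119.29967 cm/s ≈ 119.3 cm/s (4 s.f.).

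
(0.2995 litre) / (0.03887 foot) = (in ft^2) 0.2721. Check: 1 litre = 0.001 m^3, so 0.2995 litre = 0.2995 * 0.001 = 0.0002995 m^3. 1 foot = 0.3048 m, so 0.03887 foot = 0.03887 * 0.3048 = 0.011847576 m. Combine: 0.0002995 m^3 / 0.011847576 m = 0.025279433 m^2. 1 ft^2 = 0.09290304 m^2, so 0.025279433 m^2 = 0.025279433 / 0.09290304 = 0.27210555 ft^2 ≈ 0.2721 ft^2 (4 s.f.).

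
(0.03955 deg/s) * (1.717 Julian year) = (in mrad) 3.74e+07. Check: 1 deg/s = 0.017453293 rad/s, so 0.03955 deg/s = 0.03955 * 0.017453293 = 0.00069027772 rad/s. 1 Julian year = 31557600 s, so 1.717 Julian year = 1.717 * 31557600 = 54184399 s. Combine: 0.00069027772 rad/s * 54184399 s = 37402.283 rad. 1 mrad = 0.001 rad, so 37402.283 rad = 37402.283 / 0.001 = 37402283 mrad ≈ 3.74e+07 mrad (4 s.f.).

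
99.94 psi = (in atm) 1 psi = 6894.7573 Pa, so 99.94 psi = 99.94 * 6894.7573 = 689062.04 Pa. 1 atm = 101325 Pa, so 689062.04 Pa = 689062.04 / 101325 = 6.8005136 atm ≈ 6.801 atm (4 s.f.). Final answer: 6.801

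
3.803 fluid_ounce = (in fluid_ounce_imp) 3.958. Check: 1 fluid_ounce = 2.957353e-05 m^3, so 3.803 fluid_ounce = 3.803 * 2.957353e-05 = 0.00011246813 m^3. 1 fluid_ounce_imp = 2.8413063e-05 m^3, so 0.00011246813 m^3 = 0.00011246813 / 2.8413063e-05 = 3.9583249 fluid_ounce_imp ≈ 3.958 fluid_ounce_imp (4 s.f.).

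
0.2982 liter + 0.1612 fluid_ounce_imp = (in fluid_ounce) 10.24. Check: 1 liter = 0.001 m^3, so 0.2982 liter = 0.2982 * 0.001 = 0.0002982 m^3. 1 fluid_ounce_imp = 2.8413063e-05 m^3, so 0.1612 fluid_ounce_imp = 0.1612 * 2.8413063e-05 = 4.5801857e-06 m^3. Sum: 0.0002982 + 4.5801857e-06 = 0.00030278019 m^3. 1 fluid_ounce = 2.957353e-05 m^3, so 0.00030278019 m^3 = 0.00030278019 / 2.957353e-05 = 10.238216 fluid_ounce ≈ 10.24 fluid_ounce (4 s.f.).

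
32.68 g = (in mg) 1 g = 0.001 kg, so 32.68 g = 32.68 * 0.001 = 0.03268 kg. 1 mg = 1e-06 kg, so 0.03268 kg = 0.03268 / 1e-06 = 32680 mg ≈ 3.268e+04 mg (4 s.f.). Final answer: 3.268e+04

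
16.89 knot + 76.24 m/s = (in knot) 165.1. Check: 1 knot = 0.51444444 m/s, so 16.89 knot = 16.89 * 0.51444444 = 8.6889667 m/s. 76.24 m/s is already in m/s. Sum: 8.6889667 + 76.24 = 84.928967 m/s. 1 knot = 0.51444444 m/s, so 84.928967 m/s = 84.928967 / 0.51444444 = 165.0887 knot ≈ 165.1 knot (4 s.f.).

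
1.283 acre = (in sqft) 5.589e+04. Check: 1 acre = 4046.8564 m^2, so 1.283 acre = 1.283 * 4046.8564 = 5192.1168 m^2. 1 sqft = 0.09290304 m^2, so 5192.1168 m^2 = 5192.1168 / 0.09290304 = 55887.48 sqft ≈ 5.589e+04 sqft (4 s.f.).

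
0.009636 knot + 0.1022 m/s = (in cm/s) 10.72. Check: 1 knot = 0.51444444 m/s, so 0.009636 knot = 0.009636 * 0.51444444 = 0.0049571867 m/s. 0.1022 m/s is already in m/s. Sum: 0.0049571867 + 0.1022 = 0.10715719 m/s. 1 cm/s = 0.01 m/s, so 0.10715719 m/s = 0.10715719 / 0.01 = 10.715719 cm/s ≈ 10.72 cm/s (4 s.f.).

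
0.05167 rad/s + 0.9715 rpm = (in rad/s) 0.1534. Check: 0.05167 rad/s is already in rad/s. 1 rpm = 0.10471976 rad/s, so 0.9715 rpm = 0.9715 * 0.10471976 = 0.10173524 rad/s. Sum: 0.05167 + 0.10173524 = 0.15340524 rad/s. Result: 0.15340524 rad/s ≈ 0.1534 rad/s (4 s.f.).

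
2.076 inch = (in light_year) 1 inch = 0.0254 m, so 2.076 inch = 2.076 * 0.0254 = 0.0527304 m. 1 light_year = 9.4607305e+15 m, so 0.0527304 m = 0.0527304 / 9.4607305e+15 = 5.5736077e-18 light_year ≈ 5.574e-18 light_year (4 s.f.). Final answer: 5.574e-18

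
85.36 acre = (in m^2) 3.454e+05. Check: 1 acre = 4046.8564 m^2, so 85.36 acre = 85.36 * 4046.8564 = 345439.66 m^2. Result: 345439.66 m^2 ≈ 3.454e+05 m^2 (4 s.f.).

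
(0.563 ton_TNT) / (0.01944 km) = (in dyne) 1 ton_TNT = 4.184e+09 J, so 0.563 ton_TNT = 0.563 * 4.184e+09 = 2.355592e+09 J. 1 km = 1000 m, so 0.01944 km = 0.01944 * 1000 = 19.44 m. Combine: 2.355592e+09 J / 19.44 m = 1.2117243e+08 N. 1 dyne = 1e-05 N, so 1.2117243e+08 N = 1.2117243e+08 / 1e-05 = 1.2117243e+13 dyne ≈ 1.212e+13 dyne (4 s.f.). Final answer: 1.212e+13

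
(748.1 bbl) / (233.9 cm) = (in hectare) 0.005085. Check: 1 bbl = 0.15898729 m^3, so 748.1 bbl = 748.1 * 0.15898729 = 118.9384 m^3. 1 cm = 0.01 m, so 233.9 cm = 233.9 * 0.01 = 2.339 m. Combine: 118.9384 m^3 / 2.339 m = 50.850105 m^2. 1 hectare = 10000 m^2, so 50.850105 m^2 = 50.850105 / 10000 = 0.0050850105 hectare ≈ 0.005085 hectare (4 s.f.).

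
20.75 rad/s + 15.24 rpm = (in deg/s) 20.75 rad/s is already in rad/s. 1 rpm = 0.10471976 rad/s, so 15.24 rpm = 15.24 * 0.10471976 = 1.5959291 rad/s. Sum: 20.75 + 1.5959291 = 22.345929 rad/s. 1 deg/s = 0.017453293 rad/s, so 22.345929 rad/s = 22.345929 / 0.017453293 = 1280.3274 deg/s ≈ 1280 deg/s (4 s.f.). Final answer: 1280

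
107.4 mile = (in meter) 1 mile = 1609.344 m, so 107.4 mile = 107.4 * 1609.344 = 172843.55 m. 172843.55 m = 172843.55 meter ≈ 1.728e+05 meter (4 s.f.). Final answer: 1.728e+05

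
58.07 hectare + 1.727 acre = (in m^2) 5.877e+05. Check: 1 hectare = 10000 m^2, so 58.07 hectare = 58.07 * 10000 = 580700 m^2. 1 acre = 4046.8564 m^2, so 1.727 acre = 1.727 * 4046.8564 = 6988.921 m^2. Sum: 580700 + 6988.921 = 587688.92 m^2. Result: 587688.92 m^2 ≈ 5.877e+05 m^2 (4 s.f.).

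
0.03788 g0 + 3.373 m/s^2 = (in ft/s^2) 1 g0 = 9.80665 m/s^2, so 0.03788 g0 = 0.03788 * 9.80665 = 0.3714759 m/s^2. 3.373 m/s^2 is already in m/s^2. Sum: 0.3714759 + 3.373 = 3.7444759 m/s^2. 1 ft/s^2 = 0.3048 m/s^2, so 3.7444759 m/s^2 = 3.7444759 / 0.3048 = 12.285026 ft/s^2 ≈ 12.29 ft/s^2 (4 s.f.). Final answer: 12.29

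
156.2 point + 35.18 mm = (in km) 1 point = 0.00035277778 m, so 156.2 point = 156.2 * 0.00035277778 = 0.055103889 m. 1 mm = 0.001 m, so 35.18 mm = 35.18 * 0.001 = 0.03518 m. Sum: 0.055103889 + 0.03518 = 0.090283889 m. 1 km = 1000 m, so 0.090283889 m = 0.090283889 / 1000 = 9.0283889e-05 km ≈ 9.028e-05 km (4 s.f.). Final answer: 9.028e-05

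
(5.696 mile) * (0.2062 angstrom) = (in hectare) 1 mile = 1609.344 m, so 5.696 mile = 5.696 * 1609.344 = 9166.8234 m. 1 angstrom = 1e-10 m, so 0.2062 angstrom = 0.2062 * 1e-10 = 2.062e-11 m. Combine: 9166.8234 m * 2.062e-11 m = 1.890199e-07 m^2. 1 hectare = 10000 m^2, so 1.890199e-07 m^2 = 1.890199e-07 / 10000 = 1.890199e-11 hectare ≈ 1.89e-11 hectare (4 s.f.). Final answer: 1.89e-11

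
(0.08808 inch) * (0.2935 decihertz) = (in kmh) 1 inch = 0.0254 m, so 0.08808 inch = 0.08808 * 0.0254 = 0.002237232 m. 1 decihertz = 0.1 Hz, so 0.2935 decihertz = 0.2935 * 0.1 = 0.02935 Hz. Combine: 0.002237232 m * 0.02935 Hz = 6.5662759e-05 m/s. 1 kmh = 0.27777778 m/s, so 6.5662759e-05 m/s = 6.5662759e-05 / 0.27777778 = 0.00023638593 kmh ≈ 0.0002364 kmh (4 s.f.). Final answer: 0.0002364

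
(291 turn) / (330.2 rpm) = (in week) 1 turn = 6.2831853 rad, so 291 turn = 291 * 6.2831853 = 1828.4069 rad. 1 rpm = 0.10471976 rad/s, so 330.2 rpm = 330.2 * 0.10471976 = 34.578463 rad/s. Combine: 1828.4069 rad / 34.578463 rad/s = 52.877044 s. 1 week = 604800 s, so 52.877044 s = 52.877044 / 604800 = 8.7428975e-05 week ≈ 8.743e-05 week (4 s.f.). Final answer: 8.743e-05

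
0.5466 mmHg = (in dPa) 728.7. Check: 1 mmHg = 133.32237 Pa, so 0.5466 mmHg = 0.5466 * 133.32237 = 72.874007 Pa. 1 dPa = 0.1 Pa, so 72.874007 Pa = 72.874007 / 0.1 = 728.74007 dPa ≈ 728.7 dPa (4 s.f.).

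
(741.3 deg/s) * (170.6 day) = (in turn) 1 deg/s = 0.017453293 rad/s, so 741.3 deg/s = 741.3 * 0.017453293 = 12.938126 rad/s. 1 day = 86400 s, so 170.6 day = 170.6 * 86400 = 14739840 s. Combine: 12.938126 rad/s * 14739840 s = 1.907059e+08 rad. 1 turn = 6.2831853 rad, so 1.907059e+08 rad = 1.907059e+08 / 6.2831853 = 30351787 turn ≈ 3.035e+07 turn (4 s.f.). Final answer: 3.035e+07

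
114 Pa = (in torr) 1 torr = 133.32237 Pa, so 114 Pa = 114 / 133.32237 = 0.85507032 torr ≈ 0.8551 torr (4 s.f.). Final answer: 0.8551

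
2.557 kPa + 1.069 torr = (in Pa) 1 kPa = 1000 Pa, so 2.557 kPa = 2.557 * 1000 = 2557 Pa. 1 torr = 133.32237 Pa, so 1.069 torr = 1.069 * 133.32237 = 142.52161 Pa. Sum: 2557 + 142.52161 = 2699.5216 Pa. Result: 2699.5216 Pa ≈ 2700 Pa (4 s.f.). Final answer: 2700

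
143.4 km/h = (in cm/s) 1 km/h = 0.27777778 m/s, so 143.4 km/h = 143.4 * 0.27777778 = 39.833333 m/s. 1 cm/s = 0.01 m/s, so 39.833333 m/s = 39.833333 / 0.01 = 3983.3333 cm/s ≈ 3983 cm/s (4 s.f.). Final answer: 3983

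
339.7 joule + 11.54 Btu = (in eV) 339.7 joule = 339.7 J. 1 Btu = 1055.0559 J, so 11.54 Btu = 11.54 * 1055.0559 = 12175.345 J. Sum: 339.7 + 12175.345 = 12515.045 J. 1 eV = 1.6021766e-19 J, so 12515.045 J = 12515.045 / 1.6021766e-19 = 7.8112764e+22 eV ≈ 7.811e+22 eV (4 s.f.). Final answer: 7.811e+22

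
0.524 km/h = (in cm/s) 14.56. Check: 1 km/h = 0.27777778 m/s, so 0.524 km/h = 0.524 * 0.27777778 = 0.14555556 m/s. 1 cm/s = 0.01 m/s, so 0.14555556 m/s = 0.14555556 / 0.01 = 14.555556 cm/s ≈ 14.56 cm/s (4 s.f.).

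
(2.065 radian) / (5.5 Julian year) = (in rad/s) 1.19e-08. Check: 2.065 radian = 2.065 rad. 1 Julian year = 31557600 s, so 5.5 Julian year = 5.5 * 31557600 = 1.735668e+08 s. Combine: 2.065 rad / 1.735668e+08 s = 1.1897437e-08 rad/s. Result: 1.1897437e-08 rad/s ≈ 1.19e-08 rad/s (4 s.f.).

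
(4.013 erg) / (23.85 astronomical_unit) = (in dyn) 1.125e-14. Check: 1 erg = 1e-07 J, so 4.013 erg = 4.013 * 1e-07 = 4.013e-07 J. 1 astronomical_unit = 1.4959787e+11 m, so 23.85 astronomical_unit = 23.85 * 1.4959787e+11 = 3.5679092e+12 m. Combine: 4.013e-07 J / 3.5679092e+12 m = 1.1247483e-19 N. 1 dyn = 1e-05 N, so 1.1247483e-19 N = 1.1247483e-19 / 1e-05 = 1.1247483e-14 dyn ≈ 1.125e-14 dyn (4 s.f.).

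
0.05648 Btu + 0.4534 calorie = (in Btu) 1 Btu = 1055.0559 J, so 0.05648 Btu = 0.05648 * 1055.0559 = 59.589555 J. 1 calorie = 4.184 J, so 0.4534 calorie = 0.4534 * 4.184 = 1.8970256 J. Sum: 59.589555 + 1.8970256 = 61.48658 J. 1 Btu = 1055.0559 J, so 61.48658 J = 61.48658 / 1055.0559 = 0.058278033 Btu ≈ 0.05828 Btu (4 s.f.). Final answer: 0.05828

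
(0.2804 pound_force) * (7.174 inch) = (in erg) 1 pound_force = 4.4482216 N, so 0.2804 pound_force = 0.2804 * 4.4482216 = 1.2472813 N. 1 inch = 0.0254 m, so 7.174 inch = 7.174 * 0.0254 = 0.1822196 m. Combine: 1.2472813 N * 0.1822196 m = 0.22727911 J. 1 erg = 1e-07 J, so 0.22727911 J = 0.22727911 / 1e-07 = 2272791.1 erg ≈ 2.273e+06 erg (4 s.f.). Final answer: 2.273e+06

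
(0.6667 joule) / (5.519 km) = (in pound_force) 0.6667 joule = 0.6667 J. 1 km = 1000 m, so 5.519 km = 5.519 * 1000 = 5519 m. Combine: 0.6667 J / 5519 m = 0.00012080087 N. 1 pound_force = 4.4482216 N, so 0.00012080087 N = 0.00012080087 / 4.4482216 = 2.7157116e-05 pound_force ≈ 2.716e-05 pound_force (4 s.f.). Final answer: 2.716e-05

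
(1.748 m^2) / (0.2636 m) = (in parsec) 2.149e-16. Check: 1.748 m^2 is already in m^2. 0.2636 m is already in m. Combine: 1.748 m^2 / 0.2636 m = 6.6312595 m. 1 parsec = 3.0856776e+16 m, so 6.6312595 m = 6.6312595 / 3.0856776e+16 = 2.1490448e-16 parsec ≈ 2.149e-16 parsec (4 s.f.).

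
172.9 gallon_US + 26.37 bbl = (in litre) 1 gallon_US = 0.0037854118 m^3, so 172.9 gallon_US = 172.9 * 0.0037854118 = 0.6544977 m^3. 1 bbl = 0.15898729 m^3, so 26.37 bbl = 26.37 * 0.15898729 = 4.192495 m^3. Sum: 0.6544977 + 4.192495 = 4.8469927 m^3. 1 litre = 0.001 m^3, so 4.8469927 m^3 = 4.8469927 / 0.001 = 4846.9927 litre ≈ 4847 litre (4 s.f.). Final answer: 4847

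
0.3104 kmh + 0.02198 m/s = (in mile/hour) 0.242. Check: 1 kmh = 0.27777778 m/s, so 0.3104 kmh = 0.3104 * 0.27777778 = 0.086222222 m/s. 0.02198 m/s is already in m/s. Sum: 0.086222222 + 0.02198 = 0.10820222 m/s. 1 mile/hour = 0.44704 m/s, so 0.10820222 m/s = 0.10820222 / 0.44704 = 0.24204148 mile/hour ≈ 0.242 mile/hour (4 s.f.).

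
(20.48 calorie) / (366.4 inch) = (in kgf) 0.9389. Check: 1 calorie = 4.184 J, so 20.48 calorie = 20.48 * 4.184 = 85.68832 J. 1 inch = 0.0254 m, so 366.4 inch = 366.4 * 0.0254 = 9.30656 m. Combine: 85.68832 J / 9.30656 m = 9.2073032 N. 1 kgf = 9.80665 N, so 9.2073032 N = 9.2073032 / 9.80665 = 0.93888364 kgf ≈ 0.9389 kgf (4 s.f.).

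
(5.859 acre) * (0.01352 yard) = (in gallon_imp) 6.448e+04. Check: 1 acre = 4046.8564 m^2, so 5.859 acre = 5.859 * 4046.8564 = 23710.532 m^2. 1 yard = 0.9144 m, so 0.01352 yard = 0.01352 * 0.9144 = 0.012362688 m. Combine: 23710.532 m^2 * 0.012362688 m = 293.12591 m^3. 1 gallon_imp = 0.00454609 m^3, so 293.12591 m^3 = 293.12591 / 0.00454609 = 64478.685 gallon_imp ≈ 6.448e+04 gallon_imp (4 s.f.).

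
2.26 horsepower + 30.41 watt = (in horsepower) 1 horsepower = 745.69987 W, so 2.26 horsepower = 2.26 * 745.69987 = 1685.2817 W. 30.41 watt = 30.41 W. Sum: 1685.2817 + 30.41 = 1715.6917 W. 1 horsepower = 745.69987 W, so 1715.6917 W = 1715.6917 / 745.69987 = 2.3007805 horsepower ≈ 2.301 horsepower (4 s.f.). Final answer: 2.301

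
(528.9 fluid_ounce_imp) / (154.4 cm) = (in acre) 1 fluid_ounce_imp = 2.8413063e-05 m^3, so 528.9 fluid_ounce_imp = 528.9 * 2.8413063e-05 = 0.015027669 m^3. 1 cm = 0.01 m, so 154.4 cm = 154.4 * 0.01 = 1.544 m. Combine: 0.015027669 m^3 / 1.544 m = 0.0097329461 m^2. 1 acre = 4046.8564 m^2, so 0.0097329461 m^2 = 0.0097329461 / 4046.8564 = 2.4050634e-06 acre ≈ 2.405e-06 acre (4 s.f.). Final answer: 2.405e-06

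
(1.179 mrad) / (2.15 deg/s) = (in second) 0.03142. Check: 1 mrad = 0.001 rad, so 1.179 mrad = 1.179 * 0.001 = 0.001179 rad. 1 deg/s = 0.017453293 rad/s, so 2.15 deg/s = 2.15 * 0.017453293 = 0.037524579 rad/s. Combine: 0.001179 rad / 0.037524579 rad/s = 0.031419407 s. 0.031419407 s = 0.031419407 second ≈ 0.03142 second (4 s.f.).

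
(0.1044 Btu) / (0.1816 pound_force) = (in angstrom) 1.364e+12. Check: 1 Btu = 1055.0559 J, so 0.1044 Btu = 0.1044 * 1055.0559 = 110.14783 J. 1 pound_force = 4.4482216 N, so 0.1816 pound_force = 0.1816 * 4.4482216 = 0.80779705 N. Combine: 110.14783 J / 0.80779705 N = 136.35582 m. 1 angstrom = 1e-10 m, so 136.35582 m = 136.35582 / 1e-10 = 1.3635582e+12 angstrom ≈ 1.364e+12 angstrom (4 s.f.).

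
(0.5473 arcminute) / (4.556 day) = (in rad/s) 1 arcminute = 0.00029088821 rad, so 0.5473 arcminute = 0.5473 * 0.00029088821 = 0.00015920312 rad. 1 day = 86400 s, so 4.556 day = 4.556 * 86400 = 393638.4 s. Combine: 0.00015920312 rad / 393638.4 s = 4.0444001e-10 rad/s. Result: 4.0444001e-10 rad/s ≈ 4.044e-10 rad/s (4 s.f.). Final answer: 4.044e-10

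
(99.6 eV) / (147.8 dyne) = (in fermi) 10.8. Check: 1 eV = 1.6021766e-19 J, so 99.6 eV = 99.6 * 1.6021766e-19 = 1.5957679e-17 J. 1 dyne = 1e-05 N, so 147.8 dyne = 147.8 * 1e-05 = 0.001478 N. Combine: 1.5957679e-17 J / 0.001478 N = 1.0796806e-14 m. 1 fermi = 1e-15 m, so 1.0796806e-14 m = 1.0796806e-14 / 1e-15 = 10.796806 fermi ≈ 10.8 fermi (4 s.f.).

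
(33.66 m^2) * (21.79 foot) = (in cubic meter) 223.6. Check: 33.66 m^2 is already in m^2. 1 foot = 0.3048 m, so 21.79 foot = 21.79 * 0.3048 = 6.641592 m. Combine: 33.66 m^2 * 6.641592 m = 223.55599 m^3. 223.55599 m^3 = 223.55599 cubic meter ≈ 223.6 cubic meter (4 s.f.).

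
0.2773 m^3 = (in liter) 277.3. Check: 1 liter = 0.001 m^3, so 0.2773 m^3 = 0.2773 / 0.001 = 277.3 liter.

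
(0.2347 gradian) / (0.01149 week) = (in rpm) 5.066e-06. Check: 1 gradian = 0.015707963 rad, so 0.2347 gradian = 0.2347 * 0.015707963 = 0.003686659 rad. 1 week = 604800 s, so 0.01149 week = 0.01149 * 604800 = 6949.152 s. Combine: 0.003686659 rad / 6949.152 s = 5.3051926e-07 rad/s. 1 rpm = 0.10471976 rad/s, so 5.3051926e-07 rad/s = 5.3051926e-07 / 0.10471976 = 5.0660858e-06 rpm ≈ 5.066e-06 rpm (4 s.f.).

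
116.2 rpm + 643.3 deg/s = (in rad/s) 1 rpm = 0.10471976 rad/s, so 116.2 rpm = 116.2 * 0.10471976 = 12.168436 rad/s. 1 deg/s = 0.017453293 rad/s, so 643.3 deg/s = 643.3 * 0.017453293 = 11.227703 rad/s. Sum: 12.168436 + 11.227703 = 23.396139 rad/s. Result: 23.396139 rad/s ≈ 23.4 rad/s (4 s.f.). Final answer: 23.4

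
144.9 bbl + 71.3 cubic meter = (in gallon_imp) 1 bbl = 0.15898729 m^3, so 144.9 bbl = 144.9 * 0.15898729 = 23.037259 m^3. 71.3 cubic meter = 71.3 m^3. Sum: 23.037259 + 71.3 = 94.337259 m^3. 1 gallon_imp = 0.00454609 m^3, so 94.337259 m^3 = 94.337259 / 0.00454609 = 20751.296 gallon_imp ≈ 2.075e+04 gallon_imp (4 s.f.). Final answer: 2.075e+04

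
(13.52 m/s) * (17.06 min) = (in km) 13.52 m/s is already in m/s. 1 min = 60 s, so 17.06 min = 17.06 * 60 = 1023.6 s. Combine: 13.52 m/s * 1023.6 s = 13839.072 m. 1 km = 1000 m, so 13839.072 m = 13839.072 / 1000 = 13.839072 km ≈ 13.84 km (4 s.f.). Final answer: 13.84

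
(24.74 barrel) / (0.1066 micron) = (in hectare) 1 barrel = 0.15898729 m^3, so 24.74 barrel = 24.74 * 0.15898729 = 3.9333457 m^3. 1 micron = 1e-06 m, so 0.1066 micron = 0.1066 * 1e-06 = 1.066e-07 m. Combine: 3.9333457 m^3 / 1.066e-07 m = 36898177 m^2. 1 hectare = 10000 m^2, so 36898177 m^2 = 36898177 / 10000 = 3689.8177 hectare ≈ 3690 hectare (4 s.f.). Final answer: 3690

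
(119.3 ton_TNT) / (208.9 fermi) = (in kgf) 1 ton_TNT = 4.184e+09 J, so 119.3 ton_TNT = 119.3 * 4.184e+09 = 4.991512e+11 J. 1 fermi = 1e-15 m, so 208.9 fermi = 208.9 * 1e-15 = 2.089e-13 m. Combine: 4.991512e+11 J / 2.089e-13 m = 2.3894265e+24 N. 1 kgf = 9.80665 N, so 2.3894265e+24 N = 2.3894265e+24 / 9.80665 = 2.436537e+23 kgf ≈ 2.437e+23 kgf (4 s.f.). Final answer: 2.437e+23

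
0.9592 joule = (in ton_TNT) 0.9592 joule = 0.9592 J. 1 ton_TNT = 4.184e+09 J, so 0.9592 J = 0.9592 / 4.184e+09 = 2.292543e-10 ton_TNT ≈ 2.293e-10 ton_TNT (4 s.f.). Final answer: 2.293e-10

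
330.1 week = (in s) 1.996e+08. Check: 1 week = 604800 s, so 330.1 week = 330.1 * 604800 = 1.9964448e+08 s. Result: 1.9964448e+08 s ≈ 1.996e+08 s (4 s.f.).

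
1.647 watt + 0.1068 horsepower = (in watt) 81.29. Check: 1.647 watt = 1.647 W. 1 horsepower = 745.69987 W, so 0.1068 horsepower = 0.1068 * 745.69987 = 79.640746 W. Sum: 1.647 + 79.640746 = 81.287746 W. 81.287746 W = 81.287746 watt ≈ 81.29 watt (4 s.f.).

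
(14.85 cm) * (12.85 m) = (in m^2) 1.908. Check: 1 cm = 0.01 m, so 14.85 cm = 14.85 * 0.01 = 0.1485 m. 12.85 m is already in m. Combine: 0.1485 m * 12.85 m = 1.908225 m^2. Result: 1.908225 m^2 ≈ 1.908 m^2 (4 s.f.).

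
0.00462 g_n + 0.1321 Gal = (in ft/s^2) 0.153. Check: 1 g_n = 9.80665 m/s^2, so 0.00462 g_n = 0.00462 * 9.80665 = 0.045306723 m/s^2. 1 Gal = 0.01 m/s^2, so 0.1321 Gal = 0.1321 * 0.01 = 0.001321 m/s^2. Sum: 0.045306723 + 0.001321 = 0.046627723 m/s^2. 1 ft/s^2 = 0.3048 m/s^2, so 0.046627723 m/s^2 = 0.046627723 / 0.3048 = 0.15297809 ft/s^2 ≈ 0.153 ft/s^2 (4 s.f.).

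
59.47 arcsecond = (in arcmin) 0.9912. Check: 1 arcsecond = 4.8481368e-06 rad, so 59.47 arcsecond = 59.47 * 4.8481368e-06 = 0.0002883187 rad. 1 arcmin = 0.00029088821 rad, so 0.0002883187 rad = 0.0002883187 / 0.00029088821 = 0.99116667 arcmin ≈ 0.9912 arcmin (4 s.f.).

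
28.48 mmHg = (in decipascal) 3.797e+04. Check: 1 mmHg = 133.32237 Pa, so 28.48 mmHg = 28.48 * 133.32237 = 3797.0211 Pa. 1 decipascal = 0.1 Pa, so 3797.0211 Pa = 3797.0211 / 0.1 = 37970.211 decipascal ≈ 3.797e+04 decipascal (4 s.f.).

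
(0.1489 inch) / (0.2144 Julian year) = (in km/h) 1 inch = 0.0254 m, so 0.1489 inch = 0.1489 * 0.0254 = 0.00378206 m. 1 Julian year = 31557600 s, so 0.2144 Julian year = 0.2144 * 31557600 = 6765949.4 s. Combine: 0.00378206 m / 6765949.4 s = 5.5898437e-10 m/s. 1 km/h = 0.27777778 m/s, so 5.5898437e-10 m/s = 5.5898437e-10 / 0.27777778 = 2.0123437e-09 km/h ≈ 2.012e-09 km/h (4 s.f.). Final answer: 2.012e-09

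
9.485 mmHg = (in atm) 0.01248. Check: 1 mmHg = 133.32237 Pa, so 9.485 mmHg = 9.485 * 133.32237 = 1264.5627 Pa. 1 atm = 101325 Pa, so 1264.5627 Pa = 1264.5627 / 101325 = 0.012480263 atm ≈ 0.01248 atm (4 s.f.).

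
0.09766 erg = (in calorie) 2.334e-09. Check: 1 erg = 1e-07 J, so 0.09766 erg = 0.09766 * 1e-07 = 9.766e-09 J. 1 calorie = 4.184 J, so 9.766e-09 J = 9.766e-09 / 4.184 = 2.33413e-09 calorie ≈ 2.334e-09 calorie (4 s.f.).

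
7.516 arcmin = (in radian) 0.002186. Check: 1 arcmin = 0.00029088821 rad, so 7.516 arcmin = 7.516 * 0.00029088821 = 0.0021863158 rad. 0.0021863158 rad = 0.0021863158 radian ≈ 0.002186 radian (4 s.f.).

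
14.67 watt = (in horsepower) 0.01967. Check: 14.67 watt = 14.67 W. 1 horsepower = 745.69987 W, so 14.67 W = 14.67 / 745.69987 = 0.019672794 horsepower ≈ 0.01967 horsepower (4 s.f.).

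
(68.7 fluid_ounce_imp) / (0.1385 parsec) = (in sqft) 1 fluid_ounce_imp = 2.8413063e-05 m^3, so 68.7 fluid_ounce_imp = 68.7 * 2.8413063e-05 = 0.0019519774 m^3. 1 parsec = 3.0856776e+16 m, so 0.1385 parsec = 0.1385 * 3.0856776e+16 = 4.2736635e+15 m. Combine: 0.0019519774 m^3 / 4.2736635e+15 m = 4.567457e-19 m^2. 1 sqft = 0.09290304 m^2, so 4.567457e-19 m^2 = 4.567457e-19 / 0.09290304 = 4.9163698e-18 sqft ≈ 4.916e-18 sqft (4 s.f.). Final answer: 4.916e-18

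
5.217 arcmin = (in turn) 1 arcmin = 0.00029088821 rad, so 5.217 arcmin = 5.217 * 0.00029088821 = 0.0015175638 rad. 1 turn = 6.2831853 rad, so 0.0015175638 rad = 0.0015175638 / 6.2831853 = 0.00024152778 turn ≈ 0.0002415 turn (4 s.f.). Final answer: 0.0002415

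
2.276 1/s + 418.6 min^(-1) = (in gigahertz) 9.253e-09. Check: 2.276 1/s = 2.276 Hz. 1 min^(-1) = 0.016666667 Hz, so 418.6 min^(-1) = 418.6 * 0.016666667 = 6.9766667 Hz. Sum: 2.276 + 6.9766667 = 9.2526667 Hz. 1 gigahertz = 1e+09 Hz, so 9.2526667 Hz = 9.2526667 / 1e+09 = 9.2526667e-09 gigahertz ≈ 9.253e-09 gigahertz (4 s.f.).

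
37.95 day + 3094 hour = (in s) 1.442e+07. Check: 1 day = 86400 s, so 37.95 day = 37.95 * 86400 = 3278880 s. 1 hour = 3600 s, so 3094 hour = 3094 * 3600 = 11138400 s. Sum: 3278880 + 11138400 = 14417280 s. Result: 14417280 s ≈ 1.442e+07 s (4 s.f.).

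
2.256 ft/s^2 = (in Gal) 1 ft/s^2 = 0.3048 m/s^2, so 2.256 ft/s^2 = 2.256 * 0.3048 = 0.6876288 m/s^2. 1 Gal = 0.01 m/s^2, so 0.6876288 m/s^2 = 0.6876288 / 0.01 = 68.76288 Gal ≈ 68.76 Gal (4 s.f.). Final answer: 68.76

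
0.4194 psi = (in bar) 1 psi = 6894.7573 Pa, so 0.4194 psi = 0.4194 * 6894.7573 = 2891.6612 Pa. 1 bar = 100000 Pa, so 2891.6612 Pa = 2891.6612 / 100000 = 0.028916612 bar ≈ 0.02892 bar (4 s.f.). Final answer: 0.02892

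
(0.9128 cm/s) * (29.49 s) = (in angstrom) 1 cm/s = 0.01 m/s, so 0.9128 cm/s = 0.9128 * 0.01 = 0.009128 m/s. 29.49 s is already in s. Combine: 0.009128 m/s * 29.49 s = 0.26918472 m. 1 angstrom = 1e-10 m, so 0.26918472 m = 0.26918472 / 1e-10 = 2.6918472e+09 angstrom ≈ 2.692e+09 angstrom (4 s.f.). Final answer: 2.692e+09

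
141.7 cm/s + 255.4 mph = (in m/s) 115.6. Check: 1 cm/s = 0.01 m/s, so 141.7 cm/s = 141.7 * 0.01 = 1.417 m/s. 1 mph = 0.44704 m/s, so 255.4 mph = 255.4 * 0.44704 = 114.17402 m/s. Sum: 1.417 + 114.17402 = 115.59102 m/s. Result: 115.59102 m/s ≈ 115.6 m/s (4 s.f.).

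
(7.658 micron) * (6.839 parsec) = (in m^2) 1.616e+12. Check: 1 micron = 1e-06 m, so 7.658 micron = 7.658 * 1e-06 = 7.658e-06 m. 1 parsec = 3.0856776e+16 m, so 6.839 parsec = 6.839 * 3.0856776e+16 = 2.1102949e+17 m. Combine: 7.658e-06 m * 2.1102949e+17 m = 1.6160638e+12 m^2. Result: 1.6160638e+12 m^2 ≈ 1.616e+12 m^2 (4 s.f.).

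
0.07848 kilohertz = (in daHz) 1 kilohertz = 1000 Hz, so 0.07848 kilohertz = 0.07848 * 1000 = 78.48 Hz. 1 daHz = 10 Hz, so 78.48 Hz = 78.48 / 10 = 7.848 daHz. Final answer: 7.848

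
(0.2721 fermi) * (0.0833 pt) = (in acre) 1.976e-24. Check: 1 fermi = 1e-15 m, so 0.2721 fermi = 0.2721 * 1e-15 = 2.721e-16 m. 1 pt = 0.00035277778 m, so 0.0833 pt = 0.0833 * 0.00035277778 = 2.9386389e-05 m. Combine: 2.721e-16 m * 2.9386389e-05 m = 7.9960364e-21 m^2. 1 acre = 4046.8564 m^2, so 7.9960364e-21 m^2 = 7.9960364e-21 / 4046.8564 = 1.9758636e-24 acre ≈ 1.976e-24 acre (4 s.f.).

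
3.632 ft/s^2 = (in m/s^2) 1 ft/s^2 = 0.3048 m/s^2, so 3.632 ft/s^2 = 3.632 * 0.3048 = 1.1070336 m/s^2. Result: 1.1070336 m/s^2 ≈ 1.107 m/s^2 (4 s.f.). Final answer: 1.107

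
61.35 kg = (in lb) 1 lb = 0.45359237 kg, so 61.35 kg = 61.35 / 0.45359237 = 135.2536 lb ≈ 135.3 lb (4 s.f.). Final answer: 135.3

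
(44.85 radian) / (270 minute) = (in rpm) 44.85 radian = 44.85 rad. 1 minute = 60 s, so 270 minute = 270 * 60 = 16200 s. Combine: 44.85 rad / 16200 s = 0.0027685185 rad/s. 1 rpm = 0.10471976 rad/s, so 0.0027685185 rad/s = 0.0027685185 / 0.10471976 = 0.026437404 rpm ≈ 0.02644 rpm (4 s.f.). Final answer: 0.02644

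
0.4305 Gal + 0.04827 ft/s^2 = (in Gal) 1.902. Check: 1 Gal = 0.01 m/s^2, so 0.4305 Gal = 0.4305 * 0.01 = 0.004305 m/s^2. 1 ft/s^2 = 0.3048 m/s^2, so 0.04827 ft/s^2 = 0.04827 * 0.3048 = 0.014712696 m/s^2. Sum: 0.004305 + 0.014712696 = 0.019017696 m/s^2. 1 Gal = 0.01 m/s^2, so 0.019017696 m/s^2 = 0.019017696 / 0.01 = 1.9017696 Gal ≈ 1.902 Gal (4 s.f.).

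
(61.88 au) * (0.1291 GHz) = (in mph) 1 au = 1.4959787e+11 m, so 61.88 au = 61.88 * 1.4959787e+11 = 9.2571162e+12 m. 1 GHz = 1e+09 Hz, so 0.1291 GHz = 0.1291 * 1e+09 = 1.291e+08 Hz. Combine: 9.2571162e+12 m * 1.291e+08 Hz = 1.1950937e+21 m/s. 1 mph = 0.44704 m/s, so 1.1950937e+21 m/s = 1.1950937e+21 / 0.44704 = 2.6733485e+21 mph ≈ 2.673e+21 mph (4 s.f.). Final answer: 2.673e+21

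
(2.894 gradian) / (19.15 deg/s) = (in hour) 1 gradian = 0.015707963 rad, so 2.894 gradian = 2.894 * 0.015707963 = 0.045458846 rad. 1 deg/s = 0.017453293 rad/s, so 19.15 deg/s = 19.15 * 0.017453293 = 0.33423055 rad/s. Combine: 0.045458846 rad / 0.33423055 rad/s = 0.13601044 s. 1 hour = 3600 s, so 0.13601044 s = 0.13601044 / 3600 = 3.7780679e-05 hour ≈ 3.778e-05 hour (4 s.f.). Final answer: 3.778e-05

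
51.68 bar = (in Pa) 5.168e+06. Check: 1 bar = 100000 Pa, so 51.68 bar = 51.68 * 100000 = 5168000 Pa. Result: 5168000 Pa ≈ 5.168e+06 Pa (4 s.f.).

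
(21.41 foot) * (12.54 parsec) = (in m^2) 2.525e+18. Check: 1 foot = 0.3048 m, so 21.41 foot = 21.41 * 0.3048 = 6.525768 m. 1 parsec = 3.0856776e+16 m, so 12.54 parsec = 12.54 * 3.0856776e+16 = 3.8694397e+17 m. Combine: 6.525768 m * 3.8694397e+17 m = 2.5251066e+18 m^2. Result: 2.5251066e+18 m^2 ≈ 2.525e+18 m^2 (4 s.f.).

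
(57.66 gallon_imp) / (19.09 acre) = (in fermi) 1 gallon_imp = 0.00454609 m^3, so 57.66 gallon_imp = 57.66 * 0.00454609 = 0.26212755 m^3. 1 acre = 4046.8564 m^2, so 19.09 acre = 19.09 * 4046.8564 = 77254.489 m^2. Combine: 0.26212755 m^3 / 77254.489 m^2 = 3.3930397e-06 m. 1 fermi = 1e-15 m, so 3.3930397e-06 m = 3.3930397e-06 / 1e-15 = 3.3930397e+09 fermi ≈ 3.393e+09 fermi (4 s.f.). Final answer: 3.393e+09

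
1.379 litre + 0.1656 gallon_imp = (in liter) 2.132. Check: 1 litre = 0.001 m^3, so 1.379 litre = 1.379 * 0.001 = 0.001379 m^3. 1 gallon_imp = 0.00454609 m^3, so 0.1656 gallon_imp = 0.1656 * 0.00454609 = 0.0007528325 m^3. Sum: 0.001379 + 0.0007528325 = 0.0021318325 m^3. 1 liter = 0.001 m^3, so 0.0021318325 m^3 = 0.0021318325 / 0.001 = 2.1318325 liter ≈ 2.132 liter (4 s.f.).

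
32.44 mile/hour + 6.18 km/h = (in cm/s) 1622. Check: 1 mile/hour = 0.44704 m/s, so 32.44 mile/hour = 32.44 * 0.44704 = 14.501978 m/s. 1 km/h = 0.27777778 m/s, so 6.18 km/h = 6.18 * 0.27777778 = 1.7166667 m/s. Sum: 14.501978 + 1.7166667 = 16.218644 m/s. 1 cm/s = 0.01 m/s, so 16.218644 m/s = 16.218644 / 0.01 = 1621.8644 cm/s ≈ 1622 cm/s (4 s.f.).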